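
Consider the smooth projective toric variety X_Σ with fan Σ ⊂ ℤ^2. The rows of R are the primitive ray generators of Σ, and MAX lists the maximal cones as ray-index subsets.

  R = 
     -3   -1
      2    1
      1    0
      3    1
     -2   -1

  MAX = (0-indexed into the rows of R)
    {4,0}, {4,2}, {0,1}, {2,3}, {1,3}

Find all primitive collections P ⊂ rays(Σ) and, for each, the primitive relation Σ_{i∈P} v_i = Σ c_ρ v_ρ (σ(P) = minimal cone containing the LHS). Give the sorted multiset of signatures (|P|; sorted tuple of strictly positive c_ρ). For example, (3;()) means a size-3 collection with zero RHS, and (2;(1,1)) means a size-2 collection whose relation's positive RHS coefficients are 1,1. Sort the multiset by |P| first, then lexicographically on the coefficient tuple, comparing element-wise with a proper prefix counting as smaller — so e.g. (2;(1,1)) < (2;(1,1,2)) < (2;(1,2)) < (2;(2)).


|primitive collections| = 5. Relations:

  P={0,3}:  v_{0} + v_{3} = 0 ; sig = (2;())
  P={1,4}:  v_{1} + v_{4} = 0 ; sig = (2;())
  P={0,2}:  v_{0} + v_{2} = v_{4} ; sig = (2;(1))
  P={1,2}:  v_{1} + v_{2} = v_{3} ; sig = (2;(1))
  P={3,4}:  v_{3} + v_{4} = v_{2} ; sig = (2;(1))

so the primitive-relation signature multiset is
[(2;()), (2;()), (2;(1)), (2;(1)), (2;(1))]


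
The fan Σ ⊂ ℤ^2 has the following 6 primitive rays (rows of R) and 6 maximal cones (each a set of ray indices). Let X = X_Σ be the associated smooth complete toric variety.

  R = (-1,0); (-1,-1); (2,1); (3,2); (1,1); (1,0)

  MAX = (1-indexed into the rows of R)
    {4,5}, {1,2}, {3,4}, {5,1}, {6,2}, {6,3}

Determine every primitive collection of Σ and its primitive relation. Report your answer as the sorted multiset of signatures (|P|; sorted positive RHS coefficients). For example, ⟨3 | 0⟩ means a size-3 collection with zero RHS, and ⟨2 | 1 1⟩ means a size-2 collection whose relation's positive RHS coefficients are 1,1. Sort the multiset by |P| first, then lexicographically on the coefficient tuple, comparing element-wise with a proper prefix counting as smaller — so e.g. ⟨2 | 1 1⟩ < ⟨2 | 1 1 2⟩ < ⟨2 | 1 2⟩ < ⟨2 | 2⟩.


9 collections generate NE(X_Σ); each relation:

  {1,6}:  v_{1} + v_{6} = 0 ; sig = ⟨2 | 0⟩
  {2,5}:  v_{2} + v_{5} = 0 ; sig = ⟨2 | 0⟩
  {1,3}:  v_{1} + v_{3} = v_{5} ; sig = ⟨2 | 1⟩
  {2,3}:  v_{2} + v_{3} = v_{6} ; sig = ⟨2 | 1⟩
  {2,4}:  v_{2} + v_{4} = v_{3} ; sig = ⟨2 | 1⟩
  {3,5}:  v_{3} + v_{5} = v_{4} ; sig = ⟨2 | 1⟩
  {5,6}:  v_{5} + v_{6} = v_{3} ; sig = ⟨2 | 1⟩
  {1,4}:  v_{1} + v_{4} = 2·v_{5} ; sig = ⟨2 | 2⟩
  {4,6}:  v_{4} + v_{6} = 2·v_{3} ; sig = ⟨2 | 2⟩

Sorted signature multiset PRS(X):
    |P|=2: 9 collections, coeffs (), (), (1), (1), (1), (1), (1), (2), (2)


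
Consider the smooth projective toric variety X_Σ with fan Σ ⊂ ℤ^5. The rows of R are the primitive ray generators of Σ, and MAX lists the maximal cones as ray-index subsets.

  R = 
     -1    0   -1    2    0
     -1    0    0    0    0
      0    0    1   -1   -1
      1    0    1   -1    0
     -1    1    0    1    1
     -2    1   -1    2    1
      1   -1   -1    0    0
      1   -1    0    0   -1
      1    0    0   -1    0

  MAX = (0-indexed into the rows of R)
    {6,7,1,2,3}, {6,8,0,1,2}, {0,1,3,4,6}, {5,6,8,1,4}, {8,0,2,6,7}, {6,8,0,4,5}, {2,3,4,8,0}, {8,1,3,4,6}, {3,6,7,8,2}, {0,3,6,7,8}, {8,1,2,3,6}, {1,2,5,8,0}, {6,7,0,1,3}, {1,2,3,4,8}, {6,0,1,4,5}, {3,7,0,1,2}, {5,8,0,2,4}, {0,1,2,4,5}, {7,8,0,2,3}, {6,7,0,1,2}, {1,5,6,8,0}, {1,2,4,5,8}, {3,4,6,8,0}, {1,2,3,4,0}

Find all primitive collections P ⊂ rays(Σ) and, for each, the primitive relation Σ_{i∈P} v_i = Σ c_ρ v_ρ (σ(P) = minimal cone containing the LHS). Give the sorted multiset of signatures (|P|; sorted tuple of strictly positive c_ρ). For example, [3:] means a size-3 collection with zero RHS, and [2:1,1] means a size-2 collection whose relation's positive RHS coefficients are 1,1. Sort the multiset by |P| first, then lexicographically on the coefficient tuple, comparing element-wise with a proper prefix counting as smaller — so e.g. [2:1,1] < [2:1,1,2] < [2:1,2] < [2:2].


Σ has 9 primitive collections:

  P={3,5}:  v_{3} + v_{5} = v_{4}  →  sig = [2:1]
  P={5,7}:  v_{5} + v_{7} = v_{0}  →  sig = [2:1]
  P={4,7}:  v_{4} + v_{7} = v_{0} + v_{3}  →  sig = [2:1,1]
  P={2,4,6}:  v_{2} + v_{4} + v_{6} = 0  →  sig = [3:]
  P={1,7,8}:  v_{1} + v_{7} + v_{8} = v_{2} + v_{6}  →  sig = [3:1,1]
  P={2,5,6}:  v_{2} + v_{5} + v_{6} = v_{0} + v_{1} + v_{8}  →  sig = [3:1,1,1]
  P={0,1,3,8}:  v_{0} + v_{1} + v_{3} + v_{8} = 0  →  sig = [4:]
  P={0,1,4,8}:  v_{0} + v_{1} + v_{4} + v_{8} = v_{5}  →  sig = [4:1]
  P={0,2,3,6}:  v_{0} + v_{2} + v_{3} + v_{6} = v_{7}  →  sig = [4:1]

Hence PRS(X_Σ) =
    [2:1]
    [2:1]
    [2:1,1]
    [3:]
    [3:1,1]
    [3:1,1,1]
    [4:]
    [4:1]
    [4:1]


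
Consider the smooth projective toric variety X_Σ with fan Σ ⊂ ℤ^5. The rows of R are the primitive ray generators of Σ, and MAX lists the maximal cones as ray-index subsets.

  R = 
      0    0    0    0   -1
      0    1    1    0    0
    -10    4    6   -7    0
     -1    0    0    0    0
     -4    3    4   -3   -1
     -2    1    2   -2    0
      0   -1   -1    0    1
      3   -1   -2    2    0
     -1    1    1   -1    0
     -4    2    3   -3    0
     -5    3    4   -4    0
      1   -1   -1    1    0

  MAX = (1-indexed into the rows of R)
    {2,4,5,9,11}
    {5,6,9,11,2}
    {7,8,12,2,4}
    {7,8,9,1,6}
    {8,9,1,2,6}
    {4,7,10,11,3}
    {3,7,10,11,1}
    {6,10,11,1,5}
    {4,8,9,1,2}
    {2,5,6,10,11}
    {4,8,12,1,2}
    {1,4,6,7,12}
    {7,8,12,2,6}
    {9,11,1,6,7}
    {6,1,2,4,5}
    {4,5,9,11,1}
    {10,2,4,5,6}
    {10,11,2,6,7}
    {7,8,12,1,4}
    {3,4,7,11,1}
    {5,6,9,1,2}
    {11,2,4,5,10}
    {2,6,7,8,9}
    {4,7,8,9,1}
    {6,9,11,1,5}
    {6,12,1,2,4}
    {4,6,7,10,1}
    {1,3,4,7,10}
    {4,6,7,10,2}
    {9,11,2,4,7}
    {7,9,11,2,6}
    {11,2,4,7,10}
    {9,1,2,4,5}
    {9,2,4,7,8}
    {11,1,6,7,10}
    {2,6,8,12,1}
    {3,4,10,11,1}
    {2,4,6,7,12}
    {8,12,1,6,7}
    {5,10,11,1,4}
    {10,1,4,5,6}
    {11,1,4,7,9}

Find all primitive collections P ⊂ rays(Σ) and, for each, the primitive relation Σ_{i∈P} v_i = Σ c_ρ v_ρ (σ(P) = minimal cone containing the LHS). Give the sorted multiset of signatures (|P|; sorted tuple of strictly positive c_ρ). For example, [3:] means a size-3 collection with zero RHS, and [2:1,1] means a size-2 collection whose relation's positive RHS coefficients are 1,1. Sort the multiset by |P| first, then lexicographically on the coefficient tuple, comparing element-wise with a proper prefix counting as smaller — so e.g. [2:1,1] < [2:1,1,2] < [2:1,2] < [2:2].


Primitive collections (22):

  {9,12}:  v_{9} + v_{12} = 0  →  sig = [2:]
  {5,7}:  v_{5} + v_{7} = v_{10}  →  sig = [2:1]
  {8,10}:  v_{8} + v_{10} = v_{9}  →  sig = [2:1]
  {9,10}:  v_{9} + v_{10} = v_{11}  →  sig = [2:1]
  {11,12}:  v_{11} + v_{12} = v_{10}  →  sig = [2:1]
  {10,12}:  v_{10} + v_{12} = v_{4} + v_{6}  →  sig = [2:1,1]
  {2,3}:  v_{2} + v_{3} = v_{4} + v_{10} + v_{11}  →  sig = [2:1,1,1]
  {5,8}:  v_{5} + v_{8} = v_{1} + v_{2} + v_{9}  →  sig = [2:1,1,1]
  {5,12}:  v_{5} + v_{12} = v_{1} + v_{2} + v_{4} + v_{6}  →  sig = [2:1,1,1,1]
  {3,8}:  v_{3} + v_{8} = v_{1} + v_{4} + v_{7} + v_{9} + v_{11}  →  sig = [2:1,1,1,1,1]
  {3,5}:  v_{3} + v_{5} = v_{1} + v_{4} + 2·v_{10} + v_{11}  →  sig = [2:1,1,1,2]
  {3,9}:  v_{3} + v_{9} = v_{1} + v_{4} + v_{7} + 2·v_{11}  →  sig = [2:1,1,1,2]
  {3,12}:  v_{3} + v_{12} = v_{1} + v_{4} + v_{7} + 2·v_{10}  →  sig = [2:1,1,1,2]
  {3,6}:  v_{3} + v_{6} = v_{1} + v_{7} + 3·v_{10}  →  sig = [2:1,1,3]
  {8,11}:  v_{8} + v_{11} = 2·v_{9}  →  sig = [2:2]
  {1,2,7}:  v_{1} + v_{2} + v_{7} = 0  →  sig = [3:]
  {4,6,8}:  v_{4} + v_{6} + v_{8} = 0  →  sig = [3:]
  {1,2,10}:  v_{1} + v_{2} + v_{10} = v_{5}  →  sig = [3:1]
  {4,6,9}:  v_{4} + v_{6} + v_{9} = v_{10}  →  sig = [3:1]
  {1,2,11}:  v_{1} + v_{2} + v_{11} = v_{5} + v_{9}  →  sig = [3:1,1]
  {4,6,11}:  v_{4} + v_{6} + v_{11} = 2·v_{10}  →  sig = [3:2]
  {1,4,7,10,11}:  v_{1} + v_{4} + v_{7} + v_{10} + v_{11} = v_{3}  →  sig = [5:1]

Signatures (|P|; sorted positive RHS coefficients), sorted:
{ [2:],  [2:1] ×4,  [2:1,1],  [2:1,1,1] ×2,  [2:1,1,1,1],  [2:1,1,1,1,1],  [2:1,1,1,2] ×3,  [2:1,1,3],  [2:2],  [3:] ×2,  [3:1] ×2,  [3:1,1],  [3:2],  [5:1] }


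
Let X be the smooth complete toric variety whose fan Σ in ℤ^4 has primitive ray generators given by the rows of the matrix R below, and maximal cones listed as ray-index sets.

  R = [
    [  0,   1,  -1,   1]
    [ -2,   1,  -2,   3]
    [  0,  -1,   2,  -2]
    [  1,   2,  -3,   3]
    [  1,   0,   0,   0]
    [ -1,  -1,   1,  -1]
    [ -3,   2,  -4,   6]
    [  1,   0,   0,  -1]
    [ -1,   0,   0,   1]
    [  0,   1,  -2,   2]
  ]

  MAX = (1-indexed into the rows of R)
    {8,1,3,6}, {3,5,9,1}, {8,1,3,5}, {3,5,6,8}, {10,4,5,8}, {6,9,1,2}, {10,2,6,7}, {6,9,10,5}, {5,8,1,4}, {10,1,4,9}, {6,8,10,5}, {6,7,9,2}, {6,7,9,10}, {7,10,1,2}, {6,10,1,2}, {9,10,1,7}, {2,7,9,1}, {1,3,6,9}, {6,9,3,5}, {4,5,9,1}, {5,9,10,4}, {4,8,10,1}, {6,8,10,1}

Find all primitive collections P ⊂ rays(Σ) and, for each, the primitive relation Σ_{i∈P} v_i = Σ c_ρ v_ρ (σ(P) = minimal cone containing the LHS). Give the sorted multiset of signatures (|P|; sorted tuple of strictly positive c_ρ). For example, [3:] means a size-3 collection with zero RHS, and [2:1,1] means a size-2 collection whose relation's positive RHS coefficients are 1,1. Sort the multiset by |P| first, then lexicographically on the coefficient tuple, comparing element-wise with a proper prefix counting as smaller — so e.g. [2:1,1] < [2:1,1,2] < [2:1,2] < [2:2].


The 17 primitive collections of Σ (r=10, n=4):

  P = {3,10}:  v_{3} + v_{10} = 0 — sig = [2:]
  P = {8,9}:  v_{8} + v_{9} = 0 — sig = [2:]
  P = {4,6}:  v_{4} + v_{6} = v_{10} — sig = [2:1]
  P = {2,5}:  v_{2} + v_{5} = v_{9} + v_{10} — sig = [2:1,1]
  P = {3,4}:  v_{3} + v_{4} = v_{1} + v_{5} — sig = [2:1,1]
  P = {3,7}:  v_{3} + v_{7} = v_{2} + v_{9} — sig = [2:1,1]
  P = {7,8}:  v_{7} + v_{8} = v_{2} + v_{10} — sig = [2:1,1]
  P = {2,3}:  v_{2} + v_{3} = v_{1} + v_{6} + v_{9} — sig = [2:1,1,1]
  P = {2,8}:  v_{2} + v_{8} = v_{1} + v_{6} + v_{10} — sig = [2:1,1,1]
  P = {2,4}:  v_{2} + v_{4} = v_{1} + v_{9} + 2·v_{10} — sig = [2:1,1,2]
  P = {4,7}:  v_{4} + v_{7} = v_{1} + 2·v_{9} + 3·v_{10} — sig = [2:1,2,3]
  P = {5,7}:  v_{5} + v_{7} = 2·v_{9} + 2·v_{10} — sig = [2:2,2]
  P = {1,5,6}:  v_{1} + v_{5} + v_{6} = 0 — sig = [3:]
  P = {1,5,10}:  v_{1} + v_{5} + v_{10} = v_{4} — sig = [3:1]
  P = {2,9,10}:  v_{2} + v_{9} + v_{10} = v_{7} — sig = [3:1]
  P = {1,6,7}:  v_{1} + v_{6} + v_{7} = 2·v_{2} — sig = [3:2]
  P = {1,6,9,10}:  v_{1} + v_{6} + v_{9} + v_{10} = v_{2} — sig = [4:1]

Hence PRS(X_Σ) =
{ [2:] ×2,  [2:1],  [2:1,1] ×4,  [2:1,1,1] ×2,  [2:1,1,2],  [2:1,2,3],  [2:2,2],  [3:],  [3:1] ×2,  [3:2],  [4:1] }


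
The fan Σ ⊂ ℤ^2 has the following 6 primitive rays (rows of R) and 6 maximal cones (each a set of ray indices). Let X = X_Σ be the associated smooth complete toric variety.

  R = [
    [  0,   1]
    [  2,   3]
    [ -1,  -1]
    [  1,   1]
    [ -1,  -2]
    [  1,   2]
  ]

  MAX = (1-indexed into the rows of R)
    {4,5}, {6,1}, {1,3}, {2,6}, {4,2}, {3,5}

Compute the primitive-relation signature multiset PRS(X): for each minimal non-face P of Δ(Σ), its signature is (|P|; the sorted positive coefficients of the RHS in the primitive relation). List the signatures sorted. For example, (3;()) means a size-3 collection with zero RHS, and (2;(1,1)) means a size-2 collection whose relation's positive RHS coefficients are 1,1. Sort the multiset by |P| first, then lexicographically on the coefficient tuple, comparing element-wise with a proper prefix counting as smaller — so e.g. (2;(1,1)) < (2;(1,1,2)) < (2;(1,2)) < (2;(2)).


9 collections generate NE(X_Σ); each relation:

  P = {3,4}:  v_{3} + v_{4} = 0 ; sig = (2;())
  P = {5,6}:  v_{5} + v_{6} = 0 ; sig = (2;())
  P = {1,4}:  v_{1} + v_{4} = v_{6} ; sig = (2;(1))
  P = {1,5}:  v_{1} + v_{5} = v_{3} ; sig = (2;(1))
  P = {2,3}:  v_{2} + v_{3} = v_{6} ; sig = (2;(1))
  P = {2,5}:  v_{2} + v_{5} = v_{4} ; sig = (2;(1))
  P = {3,6}:  v_{3} + v_{6} = v_{1} ; sig = (2;(1))
  P = {4,6}:  v_{4} + v_{6} = v_{2} ; sig = (2;(1))
  P = {1,2}:  v_{1} + v_{2} = 2·v_{6} ; sig = (2;(2))

Signatures (|P|; sorted positive RHS coefficients), sorted:
    |P|=2: 9 collections, coeffs (), (), (1), (1), (1), (1), (1), (1), (2)


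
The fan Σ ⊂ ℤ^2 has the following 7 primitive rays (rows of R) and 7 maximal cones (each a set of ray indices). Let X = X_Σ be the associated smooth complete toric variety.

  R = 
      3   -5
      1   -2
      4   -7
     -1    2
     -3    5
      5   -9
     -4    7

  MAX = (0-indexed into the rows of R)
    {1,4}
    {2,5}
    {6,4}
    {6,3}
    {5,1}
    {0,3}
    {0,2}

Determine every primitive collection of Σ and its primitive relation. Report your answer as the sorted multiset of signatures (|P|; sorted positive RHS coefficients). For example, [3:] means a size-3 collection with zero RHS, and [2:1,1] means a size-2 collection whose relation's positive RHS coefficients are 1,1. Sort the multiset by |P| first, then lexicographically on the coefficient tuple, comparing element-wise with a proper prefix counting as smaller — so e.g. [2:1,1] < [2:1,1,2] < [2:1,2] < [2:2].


|primitive collections| = 14. Relations:

  P={0,4}:  v_{0} + v_{4} = 0  so sig = [2:]
  P={1,3}:  v_{1} + v_{3} = 0  so sig = [2:]
  P={2,6}:  v_{2} + v_{6} = 0  so sig = [2:]
  P={0,1}:  v_{0} + v_{1} = v_{2}  so sig = [2:1]
  P={0,6}:  v_{0} + v_{6} = v_{3}  so sig = [2:1]
  P={1,2}:  v_{1} + v_{2} = v_{5}  so sig = [2:1]
  P={1,6}:  v_{1} + v_{6} = v_{4}  so sig = [2:1]
  P={2,3}:  v_{2} + v_{3} = v_{0}  so sig = [2:1]
  P={2,4}:  v_{2} + v_{4} = v_{1}  so sig = [2:1]
  P={3,4}:  v_{3} + v_{4} = v_{6}  so sig = [2:1]
  P={3,5}:  v_{3} + v_{5} = v_{2}  so sig = [2:1]
  P={5,6}:  v_{5} + v_{6} = v_{1}  so sig = [2:1]
  P={0,5}:  v_{0} + v_{5} = 2·v_{2}  so sig = [2:2]
  P={4,5}:  v_{4} + v_{5} = 2·v_{1}  so sig = [2:2]

so the primitive-relation signature multiset is
[[2:], [2:], [2:], [2:1], [2:1], [2:1], [2:1], [2:1], [2:1], [2:1], [2:1], [2:1], [2:2], [2:2]]


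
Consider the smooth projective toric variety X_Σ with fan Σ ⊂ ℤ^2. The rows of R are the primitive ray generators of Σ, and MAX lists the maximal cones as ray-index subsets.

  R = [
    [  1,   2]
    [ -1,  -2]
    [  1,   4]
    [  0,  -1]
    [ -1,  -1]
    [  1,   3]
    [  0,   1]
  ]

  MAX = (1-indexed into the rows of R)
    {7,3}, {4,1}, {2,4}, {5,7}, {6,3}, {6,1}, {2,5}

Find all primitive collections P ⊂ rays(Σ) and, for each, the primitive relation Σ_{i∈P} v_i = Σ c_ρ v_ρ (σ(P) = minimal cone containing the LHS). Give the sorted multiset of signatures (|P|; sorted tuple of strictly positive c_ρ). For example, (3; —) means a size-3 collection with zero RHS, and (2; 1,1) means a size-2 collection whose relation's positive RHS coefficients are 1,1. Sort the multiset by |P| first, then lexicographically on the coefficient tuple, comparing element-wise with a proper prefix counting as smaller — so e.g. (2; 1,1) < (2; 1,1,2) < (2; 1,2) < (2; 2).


The 14 primitive collections of Σ (r=7, n=2):

  • {1,2}:  v_{1} + v_{2} = 0  →  sig = (2; —)
  • {4,7}:  v_{4} + v_{7} = 0  →  sig = (2; —)
  • {1,5}:  v_{1} + v_{5} = v_{7}  →  sig = (2; 1)
  • {1,7}:  v_{1} + v_{7} = v_{6}  →  sig = (2; 1)
  • {2,6}:  v_{2} + v_{6} = v_{7}  →  sig = (2; 1)
  • {2,7}:  v_{2} + v_{7} = v_{5}  →  sig = (2; 1)
  • {3,4}:  v_{3} + v_{4} = v_{6}  →  sig = (2; 1)
  • {4,5}:  v_{4} + v_{5} = v_{2}  →  sig = (2; 1)
  • {4,6}:  v_{4} + v_{6} = v_{1}  →  sig = (2; 1)
  • {6,7}:  v_{6} + v_{7} = v_{3}  →  sig = (2; 1)
  • {1,3}:  v_{1} + v_{3} = 2·v_{6}  →  sig = (2; 2)
  • {2,3}:  v_{2} + v_{3} = 2·v_{7}  →  sig = (2; 2)
  • {5,6}:  v_{5} + v_{6} = 2·v_{7}  →  sig = (2; 2)
  • {3,5}:  v_{3} + v_{5} = 3·v_{7}  →  sig = (2; 3)

Signatures (|P|; sorted positive RHS coefficients), sorted:
    |P|=2: 14 collections, coeffs (), (), (1), (1), (1), (1), (1), (1), (1), (1), (2), (2), (2), (3)


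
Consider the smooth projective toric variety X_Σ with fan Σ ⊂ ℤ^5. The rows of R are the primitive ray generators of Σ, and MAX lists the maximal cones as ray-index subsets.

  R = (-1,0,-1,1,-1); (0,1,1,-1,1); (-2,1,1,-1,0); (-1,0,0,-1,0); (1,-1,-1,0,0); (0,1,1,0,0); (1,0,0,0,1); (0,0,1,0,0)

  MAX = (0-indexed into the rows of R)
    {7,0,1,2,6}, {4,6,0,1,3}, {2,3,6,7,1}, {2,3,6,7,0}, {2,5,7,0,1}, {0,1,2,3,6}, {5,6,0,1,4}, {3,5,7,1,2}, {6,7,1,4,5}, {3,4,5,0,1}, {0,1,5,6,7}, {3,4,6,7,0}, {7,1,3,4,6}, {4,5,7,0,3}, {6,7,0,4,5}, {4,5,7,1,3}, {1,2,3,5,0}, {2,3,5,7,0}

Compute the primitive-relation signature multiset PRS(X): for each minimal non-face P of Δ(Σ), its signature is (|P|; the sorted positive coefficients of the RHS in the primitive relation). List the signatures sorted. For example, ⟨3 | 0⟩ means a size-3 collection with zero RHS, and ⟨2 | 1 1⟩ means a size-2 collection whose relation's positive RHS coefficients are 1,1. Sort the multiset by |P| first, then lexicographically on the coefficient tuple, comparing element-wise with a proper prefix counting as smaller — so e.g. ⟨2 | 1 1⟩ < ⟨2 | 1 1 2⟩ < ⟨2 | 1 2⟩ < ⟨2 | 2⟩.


5 collections generate NE(X_Σ); each relation:

  P = {2,4}:  v_{2} + v_{4} = v_{3}  →  sig = ⟨2 | 1⟩
  P = {3,5,6}:  v_{3} + v_{5} + v_{6} = v_{1}  →  sig = ⟨3 | 1⟩
  P = {2,5,6}:  v_{2} + v_{5} + v_{6} = v_{0} + 2·v_{1} + v_{7}  →  sig = ⟨3 | 1 1 2⟩
  P = {0,1,4,7}:  v_{0} + v_{1} + v_{4} + v_{7} = 0  →  sig = ⟨4 | 0⟩
  P = {0,1,3,7}:  v_{0} + v_{1} + v_{3} + v_{7} = v_{2}  →  sig = ⟨4 | 1⟩

Signatures (|P|; sorted positive RHS coefficients), sorted:
{ ⟨2 | 1⟩,  ⟨3 | 1⟩,  ⟨3 | 1 1 2⟩,  ⟨4 | 0⟩,  ⟨4 | 1⟩ }


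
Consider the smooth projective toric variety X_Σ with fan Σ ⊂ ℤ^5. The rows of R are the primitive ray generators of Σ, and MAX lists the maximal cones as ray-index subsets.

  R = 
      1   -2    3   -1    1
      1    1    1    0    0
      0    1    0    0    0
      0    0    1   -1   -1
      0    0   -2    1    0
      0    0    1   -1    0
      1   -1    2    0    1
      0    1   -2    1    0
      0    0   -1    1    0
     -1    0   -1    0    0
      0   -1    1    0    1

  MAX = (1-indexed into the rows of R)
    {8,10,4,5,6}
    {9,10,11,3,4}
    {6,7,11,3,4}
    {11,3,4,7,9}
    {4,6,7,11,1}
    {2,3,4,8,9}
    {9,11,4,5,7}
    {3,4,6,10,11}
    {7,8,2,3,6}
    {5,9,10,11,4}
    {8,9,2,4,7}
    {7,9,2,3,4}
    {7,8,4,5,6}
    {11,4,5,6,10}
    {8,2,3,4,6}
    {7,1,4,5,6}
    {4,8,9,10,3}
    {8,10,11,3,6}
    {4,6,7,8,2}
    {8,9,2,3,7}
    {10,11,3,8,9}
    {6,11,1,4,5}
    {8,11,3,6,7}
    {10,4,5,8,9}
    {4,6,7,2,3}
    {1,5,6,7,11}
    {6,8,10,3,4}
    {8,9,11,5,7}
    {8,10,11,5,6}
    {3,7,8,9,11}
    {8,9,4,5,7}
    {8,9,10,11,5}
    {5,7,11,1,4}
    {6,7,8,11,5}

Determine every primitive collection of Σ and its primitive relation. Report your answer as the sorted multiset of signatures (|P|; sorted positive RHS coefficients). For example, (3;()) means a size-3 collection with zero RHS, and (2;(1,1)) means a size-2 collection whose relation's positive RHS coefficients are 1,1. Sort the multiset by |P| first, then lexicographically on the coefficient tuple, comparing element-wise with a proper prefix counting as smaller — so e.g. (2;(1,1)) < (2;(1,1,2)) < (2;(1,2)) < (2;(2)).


|primitive collections| = 14. Relations:

  {6,9}:  v_{6} + v_{9} = 0  ⇒ sig = (2;())
  {2,10}:  v_{2} + v_{10} = v_{3}  ⇒ sig = (2;(1))
  {3,5}:  v_{3} + v_{5} = v_{8}  ⇒ sig = (2;(1))
  {7,10}:  v_{7} + v_{10} = v_{11}  ⇒ sig = (2;(1))
  {1,3}:  v_{1} + v_{3} = v_{6} + v_{7}  ⇒ sig = (2;(1,1))
  {2,11}:  v_{2} + v_{11} = v_{3} + v_{7}  ⇒ sig = (2;(1,1))
  {1,8}:  v_{1} + v_{8} = v_{5} + v_{6} + v_{7}  ⇒ sig = (2;(1,1,1))
  {1,9}:  v_{1} + v_{9} = v_{4} + v_{5} + v_{7} + v_{11}  ⇒ sig = (2;(1,1,1,1))
  {1,2}:  v_{1} + v_{2} = v_{4} + v_{6} + 2·v_{7} + v_{8}  ⇒ sig = (2;(1,1,1,2))
  {1,10}:  v_{1} + v_{10} = v_{4} + v_{5} + v_{6} + 2·v_{11}  ⇒ sig = (2;(1,1,1,2))
  {2,5}:  v_{2} + v_{5} = v_{4} + v_{7} + 2·v_{8}  ⇒ sig = (2;(1,1,2))
  {4,8,11}:  v_{4} + v_{8} + v_{11} = 0  ⇒ sig = (3;())
  {3,4,7,8}:  v_{3} + v_{4} + v_{7} + v_{8} = v_{2}  ⇒ sig = (4;(1))
  {4,5,6,7,11}:  v_{4} + v_{5} + v_{6} + v_{7} + v_{11} = v_{1}  ⇒ sig = (5;(1))

Signatures (|P|; sorted positive RHS coefficients), sorted:
    (2;())
    (2;(1))
    (2;(1))
    (2;(1))
    (2;(1,1))
    (2;(1,1))
    (2;(1,1,1))
    (2;(1,1,1,1))
    (2;(1,1,1,2))
    (2;(1,1,1,2))
    (2;(1,1,2))
    (3;())
    (4;(1))
    (5;(1))


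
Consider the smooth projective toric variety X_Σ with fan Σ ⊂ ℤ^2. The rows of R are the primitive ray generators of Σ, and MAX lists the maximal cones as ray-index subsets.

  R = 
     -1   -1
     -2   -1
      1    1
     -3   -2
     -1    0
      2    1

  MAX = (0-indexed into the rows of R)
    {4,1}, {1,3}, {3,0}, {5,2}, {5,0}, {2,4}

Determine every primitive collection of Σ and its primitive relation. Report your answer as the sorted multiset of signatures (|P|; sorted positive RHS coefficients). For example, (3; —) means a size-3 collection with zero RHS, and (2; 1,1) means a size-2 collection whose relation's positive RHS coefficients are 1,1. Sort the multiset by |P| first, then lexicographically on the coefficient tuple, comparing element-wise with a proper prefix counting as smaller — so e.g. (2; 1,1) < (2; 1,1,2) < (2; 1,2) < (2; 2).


9 collections generate NE(X_Σ); each relation:

  P={0,2}:  v_{0} + v_{2} = 0  ⇒ sig = (2; —)
  P={1,5}:  v_{1} + v_{5} = 0  ⇒ sig = (2; —)
  P={0,1}:  v_{0} + v_{1} = v_{3}  ⇒ sig = (2; 1)
  P={0,4}:  v_{0} + v_{4} = v_{1}  ⇒ sig = (2; 1)
  P={1,2}:  v_{1} + v_{2} = v_{4}  ⇒ sig = (2; 1)
  P={2,3}:  v_{2} + v_{3} = v_{1}  ⇒ sig = (2; 1)
  P={3,5}:  v_{3} + v_{5} = v_{0}  ⇒ sig = (2; 1)
  P={4,5}:  v_{4} + v_{5} = v_{2}  ⇒ sig = (2; 1)
  P={3,4}:  v_{3} + v_{4} = 2·v_{1}  ⇒ sig = (2; 2)

Hence PRS(X_Σ) =
[(2; —), (2; —), (2; 1), (2; 1), (2; 1), (2; 1), (2; 1), (2; 1), (2; 2)]


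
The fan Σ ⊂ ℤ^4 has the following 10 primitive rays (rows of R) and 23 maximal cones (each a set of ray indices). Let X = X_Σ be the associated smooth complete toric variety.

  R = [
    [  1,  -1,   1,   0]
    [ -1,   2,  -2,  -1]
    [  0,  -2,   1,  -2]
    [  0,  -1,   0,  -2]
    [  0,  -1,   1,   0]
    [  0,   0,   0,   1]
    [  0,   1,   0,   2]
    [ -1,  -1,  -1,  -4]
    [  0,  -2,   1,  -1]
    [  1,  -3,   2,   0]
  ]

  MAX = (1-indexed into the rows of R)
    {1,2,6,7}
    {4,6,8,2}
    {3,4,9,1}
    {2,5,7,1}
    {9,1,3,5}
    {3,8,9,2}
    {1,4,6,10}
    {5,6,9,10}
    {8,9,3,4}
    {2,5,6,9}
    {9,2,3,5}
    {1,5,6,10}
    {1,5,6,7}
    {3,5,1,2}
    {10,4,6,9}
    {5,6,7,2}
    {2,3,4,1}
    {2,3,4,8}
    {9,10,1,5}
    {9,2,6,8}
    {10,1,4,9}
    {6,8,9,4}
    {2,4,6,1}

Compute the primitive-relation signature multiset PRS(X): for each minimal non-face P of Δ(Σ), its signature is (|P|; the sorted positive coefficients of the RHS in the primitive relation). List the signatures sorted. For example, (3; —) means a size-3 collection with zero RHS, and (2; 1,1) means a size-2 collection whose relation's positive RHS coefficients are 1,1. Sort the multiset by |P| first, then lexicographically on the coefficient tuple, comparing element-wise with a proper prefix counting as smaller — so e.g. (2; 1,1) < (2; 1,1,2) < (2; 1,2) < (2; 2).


The 16 primitive collections of Σ (r=10, n=4):

  P = {4,7}:  v_{4} + v_{7} = 0  so sig = (2; —)
  P = {3,6}:  v_{3} + v_{6} = v_{9}  so sig = (2; 1)
  P = {3,7}:  v_{3} + v_{7} = v_{5}  so sig = (2; 1)
  P = {4,5}:  v_{4} + v_{5} = v_{3}  so sig = (2; 1)
  P = {2,10}:  v_{2} + v_{10} = v_{4} + v_{6}  so sig = (2; 1,1)
  P = {7,8}:  v_{7} + v_{8} = v_{2} + v_{9}  so sig = (2; 1,1)
  P = {7,9}:  v_{7} + v_{9} = v_{5} + v_{6}  so sig = (2; 1,1)
  P = {5,8}:  v_{5} + v_{8} = v_{2} + v_{3} + v_{9}  so sig = (2; 1,1,1)
  P = {7,10}:  v_{7} + v_{10} = v_{1} + v_{5} + 2·v_{6}  so sig = (2; 1,1,2)
  P = {8,10}:  v_{8} + v_{10} = 2·v_{4} + v_{6} + v_{9}  so sig = (2; 1,1,2)
  P = {3,10}:  v_{3} + v_{10} = v_{1} + 2·v_{9}  so sig = (2; 1,2)
  P = {1,8}:  v_{1} + v_{8} = 2·v_{4}  so sig = (2; 2)
  P = {1,2,9}:  v_{1} + v_{2} + v_{9} = v_{4}  so sig = (3; 1)
  P = {1,6,9}:  v_{1} + v_{6} + v_{9} = v_{10}  so sig = (3; 1)
  P = {2,4,9}:  v_{2} + v_{4} + v_{9} = v_{8}  so sig = (3; 1)
  P = {1,2,5,6}:  v_{1} + v_{2} + v_{5} + v_{6} = 0  so sig = (4; —)

Hence PRS(X_Σ) =
    (2; —)
    (2; 1)
    (2; 1)
    (2; 1)
    (2; 1,1)
    (2; 1,1)
    (2; 1,1)
    (2; 1,1,1)
    (2; 1,1,2)
    (2; 1,1,2)
    (2; 1,2)
    (2; 2)
    (3; 1)
    (3; 1)
    (3; 1)
    (4; —)


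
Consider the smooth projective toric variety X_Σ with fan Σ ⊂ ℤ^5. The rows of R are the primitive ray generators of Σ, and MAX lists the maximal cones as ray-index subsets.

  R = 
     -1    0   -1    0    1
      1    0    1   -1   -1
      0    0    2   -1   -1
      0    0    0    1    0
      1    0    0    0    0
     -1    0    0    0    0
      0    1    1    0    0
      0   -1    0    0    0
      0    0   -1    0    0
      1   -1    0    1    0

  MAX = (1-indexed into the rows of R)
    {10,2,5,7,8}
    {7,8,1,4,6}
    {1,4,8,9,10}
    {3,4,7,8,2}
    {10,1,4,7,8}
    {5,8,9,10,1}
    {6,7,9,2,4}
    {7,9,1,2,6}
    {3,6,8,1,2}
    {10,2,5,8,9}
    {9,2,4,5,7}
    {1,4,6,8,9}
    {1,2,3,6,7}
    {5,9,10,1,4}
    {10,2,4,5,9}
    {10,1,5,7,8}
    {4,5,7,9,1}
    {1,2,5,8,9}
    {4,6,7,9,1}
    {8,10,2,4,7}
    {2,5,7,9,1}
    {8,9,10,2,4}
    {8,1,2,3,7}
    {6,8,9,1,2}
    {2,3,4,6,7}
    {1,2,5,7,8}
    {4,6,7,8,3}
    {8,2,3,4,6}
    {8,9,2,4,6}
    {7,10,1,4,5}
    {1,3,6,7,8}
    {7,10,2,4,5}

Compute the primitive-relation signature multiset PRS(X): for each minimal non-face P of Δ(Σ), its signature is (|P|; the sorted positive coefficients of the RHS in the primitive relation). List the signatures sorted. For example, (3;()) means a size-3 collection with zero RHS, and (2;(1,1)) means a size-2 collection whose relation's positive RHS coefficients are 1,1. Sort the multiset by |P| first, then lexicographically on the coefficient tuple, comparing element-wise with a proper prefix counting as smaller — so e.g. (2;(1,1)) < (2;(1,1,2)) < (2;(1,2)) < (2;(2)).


Minimal non-faces — 12 found among 10 rays, 32 max cones:

  {5,6}:  v_{5} + v_{6} = 0 — sig = (2;())
  {3,9}:  v_{3} + v_{9} = v_{2} + v_{6} — sig = (2;(1,1))
  {6,10}:  v_{6} + v_{10} = v_{4} + v_{8} — sig = (2;(1,1))
  {3,5}:  v_{3} + v_{5} = v_{2} + v_{7} + v_{8} — sig = (2;(1,1,1))
  {3,10}:  v_{3} + v_{10} = v_{2} + v_{4} + v_{7} + 2·v_{8} — sig = (2;(1,1,1,2))
  {1,2,4}:  v_{1} + v_{2} + v_{4} = 0 — sig = (3;())
  {7,8,9}:  v_{7} + v_{8} + v_{9} = 0 — sig = (3;())
  {4,5,8}:  v_{4} + v_{5} + v_{8} = v_{10} — sig = (3;(1))
  {1,2,10}:  v_{1} + v_{2} + v_{10} = v_{5} + v_{8} — sig = (3;(1,1))
  {7,9,10}:  v_{7} + v_{9} + v_{10} = v_{4} + v_{5} — sig = (3;(1,1))
  {1,3,4}:  v_{1} + v_{3} + v_{4} = v_{6} + v_{7} + v_{8} — sig = (3;(1,1,1))
  {2,6,7,8}:  v_{2} + v_{6} + v_{7} + v_{8} = v_{3} — sig = (4;(1))

Signatures (|P|; sorted positive RHS coefficients), sorted:
[(2;()), (2;(1,1)), (2;(1,1)), (2;(1,1,1)), (2;(1,1,1,2)), (3;()), (3;()), (3;(1)), (3;(1,1)), (3;(1,1)), (3;(1,1,1)), (4;(1))]


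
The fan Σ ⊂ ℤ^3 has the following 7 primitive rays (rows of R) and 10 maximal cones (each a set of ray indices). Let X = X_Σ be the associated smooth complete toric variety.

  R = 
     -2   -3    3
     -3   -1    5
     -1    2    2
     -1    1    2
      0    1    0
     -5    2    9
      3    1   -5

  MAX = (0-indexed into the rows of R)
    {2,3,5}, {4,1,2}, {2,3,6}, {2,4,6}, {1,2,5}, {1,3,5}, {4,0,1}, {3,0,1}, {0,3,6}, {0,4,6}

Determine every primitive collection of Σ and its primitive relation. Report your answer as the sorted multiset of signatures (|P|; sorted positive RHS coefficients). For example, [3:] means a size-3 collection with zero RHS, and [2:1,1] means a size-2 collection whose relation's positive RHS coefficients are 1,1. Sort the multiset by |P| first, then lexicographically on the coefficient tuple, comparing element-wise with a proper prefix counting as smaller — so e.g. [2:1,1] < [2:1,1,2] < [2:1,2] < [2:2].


7 collections generate NE(X_Σ); each relation:

  P={1,6}:  v_{1} + v_{6} = 0  so sig = [2:]
  P={0,2}:  v_{0} + v_{2} = v_{1}  so sig = [2:1]
  P={3,4}:  v_{3} + v_{4} = v_{2}  so sig = [2:1]
  P={5,6}:  v_{5} + v_{6} = v_{2} + v_{3}  so sig = [2:1,1]
  P={0,5}:  v_{0} + v_{5} = 2·v_{1} + v_{3}  so sig = [2:1,2]
  P={4,5}:  v_{4} + v_{5} = v_{1} + 2·v_{2}  so sig = [2:1,2]
  P={1,2,3}:  v_{1} + v_{2} + v_{3} = v_{5}  so sig = [3:1]

Signatures (|P|; sorted positive RHS coefficients), sorted:
[[2:], [2:1], [2:1], [2:1,1], [2:1,2], [2:1,2], [3:1]]


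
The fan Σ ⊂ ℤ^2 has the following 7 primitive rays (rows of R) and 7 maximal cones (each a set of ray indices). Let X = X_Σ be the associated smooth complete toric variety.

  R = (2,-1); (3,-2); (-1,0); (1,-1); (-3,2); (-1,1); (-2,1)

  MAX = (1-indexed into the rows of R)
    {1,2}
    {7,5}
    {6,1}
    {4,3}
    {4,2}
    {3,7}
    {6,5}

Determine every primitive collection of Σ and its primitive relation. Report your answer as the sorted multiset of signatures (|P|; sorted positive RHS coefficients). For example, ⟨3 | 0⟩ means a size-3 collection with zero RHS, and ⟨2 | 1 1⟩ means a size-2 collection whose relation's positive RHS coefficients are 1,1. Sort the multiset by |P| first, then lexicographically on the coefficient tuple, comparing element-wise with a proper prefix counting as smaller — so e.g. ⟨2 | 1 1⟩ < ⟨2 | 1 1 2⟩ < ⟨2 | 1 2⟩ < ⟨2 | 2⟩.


Δ(Σ) — 7 vertices, 14 min non-faces:

  {1,7}:  v_{1} + v_{7} = 0  so sig = ⟨2 | 0⟩
  {2,5}:  v_{2} + v_{5} = 0  so sig = ⟨2 | 0⟩
  {4,6}:  v_{4} + v_{6} = 0  so sig = ⟨2 | 0⟩
  {1,3}:  v_{1} + v_{3} = v_{4}  so sig = ⟨2 | 1⟩
  {1,4}:  v_{1} + v_{4} = v_{2}  so sig = ⟨2 | 1⟩
  {1,5}:  v_{1} + v_{5} = v_{6}  so sig = ⟨2 | 1⟩
  {2,6}:  v_{2} + v_{6} = v_{1}  so sig = ⟨2 | 1⟩
  {2,7}:  v_{2} + v_{7} = v_{4}  so sig = ⟨2 | 1⟩
  {3,6}:  v_{3} + v_{6} = v_{7}  so sig = ⟨2 | 1⟩
  {4,5}:  v_{4} + v_{5} = v_{7}  so sig = ⟨2 | 1⟩
  {4,7}:  v_{4} + v_{7} = v_{3}  so sig = ⟨2 | 1⟩
  {6,7}:  v_{6} + v_{7} = v_{5}  so sig = ⟨2 | 1⟩
  {2,3}:  v_{2} + v_{3} = 2·v_{4}  so sig = ⟨2 | 2⟩
  {3,5}:  v_{3} + v_{5} = 2·v_{7}  so sig = ⟨2 | 2⟩

Signatures (|P|; sorted positive RHS coefficients), sorted:
    ⟨2 | 0⟩
    ⟨2 | 0⟩
    ⟨2 | 0⟩
    ⟨2 | 1⟩
    ⟨2 | 1⟩
    ⟨2 | 1⟩
    ⟨2 | 1⟩
    ⟨2 | 1⟩
    ⟨2 | 1⟩
    ⟨2 | 1⟩
    ⟨2 | 1⟩
    ⟨2 | 1⟩
    ⟨2 | 2⟩
    ⟨2 | 2⟩


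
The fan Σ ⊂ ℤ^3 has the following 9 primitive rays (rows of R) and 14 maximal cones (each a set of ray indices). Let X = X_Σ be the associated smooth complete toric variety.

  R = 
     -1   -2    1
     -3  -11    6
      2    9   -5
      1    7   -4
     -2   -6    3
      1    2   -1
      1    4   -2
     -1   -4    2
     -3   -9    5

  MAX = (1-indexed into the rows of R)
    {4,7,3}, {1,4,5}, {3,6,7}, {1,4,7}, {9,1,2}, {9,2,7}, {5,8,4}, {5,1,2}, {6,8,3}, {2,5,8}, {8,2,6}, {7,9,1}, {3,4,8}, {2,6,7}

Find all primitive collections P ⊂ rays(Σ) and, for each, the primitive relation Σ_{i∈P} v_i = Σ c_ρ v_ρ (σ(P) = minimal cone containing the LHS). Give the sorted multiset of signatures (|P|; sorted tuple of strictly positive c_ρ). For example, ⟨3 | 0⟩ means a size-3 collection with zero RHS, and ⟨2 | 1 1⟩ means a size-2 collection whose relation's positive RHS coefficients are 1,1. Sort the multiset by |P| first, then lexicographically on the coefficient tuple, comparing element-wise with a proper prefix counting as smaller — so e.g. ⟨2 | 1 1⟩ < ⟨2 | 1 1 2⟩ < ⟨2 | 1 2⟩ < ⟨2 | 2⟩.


|primitive collections| = 16. Relations:

  P = {1,6}:  v_{1} + v_{6} = 0  ⟹  sig = ⟨2 | 0⟩
  P = {7,8}:  v_{7} + v_{8} = 0  ⟹  sig = ⟨2 | 0⟩
  P = {1,3}:  v_{1} + v_{3} = v_{4}  ⟹  sig = ⟨2 | 1⟩
  P = {1,8}:  v_{1} + v_{8} = v_{5}  ⟹  sig = ⟨2 | 1⟩
  P = {2,3}:  v_{2} + v_{3} = v_{1}  ⟹  sig = ⟨2 | 1⟩
  P = {4,6}:  v_{4} + v_{6} = v_{3}  ⟹  sig = ⟨2 | 1⟩
  P = {5,6}:  v_{5} + v_{6} = v_{8}  ⟹  sig = ⟨2 | 1⟩
  P = {5,7}:  v_{5} + v_{7} = v_{1}  ⟹  sig = ⟨2 | 1⟩
  P = {3,5}:  v_{3} + v_{5} = v_{4} + v_{8}  ⟹  sig = ⟨2 | 1 1⟩
  P = {6,9}:  v_{6} + v_{9} = v_{2} + v_{7}  ⟹  sig = ⟨2 | 1 1⟩
  P = {8,9}:  v_{8} + v_{9} = v_{1} + v_{2}  ⟹  sig = ⟨2 | 1 1⟩
  P = {3,9}:  v_{3} + v_{9} = 2·v_{1} + v_{7}  ⟹  sig = ⟨2 | 1 2⟩
  P = {5,9}:  v_{5} + v_{9} = 2·v_{1} + v_{2}  ⟹  sig = ⟨2 | 1 2⟩
  P = {4,9}:  v_{4} + v_{9} = 3·v_{1} + v_{7}  ⟹  sig = ⟨2 | 1 3⟩
  P = {2,4}:  v_{2} + v_{4} = 2·v_{1}  ⟹  sig = ⟨2 | 2⟩
  P = {1,2,7}:  v_{1} + v_{2} + v_{7} = v_{9}  ⟹  sig = ⟨3 | 1⟩

Sorted signature multiset PRS(X):
    |P|=2: 15 collections, coeffs (), (), (1), (1), (1), (1), (1), (1), (1,1), (1,1), (1,1), (1,2), (1,2), (1,3), (2)
    |P|=3: 1 collection, coeffs (1)


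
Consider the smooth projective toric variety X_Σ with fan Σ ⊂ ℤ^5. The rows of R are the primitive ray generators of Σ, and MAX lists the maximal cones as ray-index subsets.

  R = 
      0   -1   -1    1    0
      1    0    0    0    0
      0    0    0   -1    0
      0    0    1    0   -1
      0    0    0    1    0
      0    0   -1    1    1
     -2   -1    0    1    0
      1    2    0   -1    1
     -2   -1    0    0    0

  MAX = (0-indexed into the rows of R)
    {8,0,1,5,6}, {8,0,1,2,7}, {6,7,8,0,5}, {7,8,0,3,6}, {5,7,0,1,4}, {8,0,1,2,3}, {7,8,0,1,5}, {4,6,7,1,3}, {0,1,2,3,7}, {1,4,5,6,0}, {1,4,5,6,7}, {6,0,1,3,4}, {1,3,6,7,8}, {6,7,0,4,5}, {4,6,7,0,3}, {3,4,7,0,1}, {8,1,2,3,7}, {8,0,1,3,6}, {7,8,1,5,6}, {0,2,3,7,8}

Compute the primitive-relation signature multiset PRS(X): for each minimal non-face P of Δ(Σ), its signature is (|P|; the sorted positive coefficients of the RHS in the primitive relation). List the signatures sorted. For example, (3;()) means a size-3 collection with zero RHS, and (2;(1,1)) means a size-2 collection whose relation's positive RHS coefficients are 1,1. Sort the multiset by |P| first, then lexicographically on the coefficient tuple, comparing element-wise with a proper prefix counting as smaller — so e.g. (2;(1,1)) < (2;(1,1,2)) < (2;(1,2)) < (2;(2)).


The 7 primitive collections of Σ (r=9, n=5):

  {2,4}:  v_{2} + v_{4} = 0  ⇒ sig = (2;())
  {2,6}:  v_{2} + v_{6} = v_{8}  ⇒ sig = (2;(1))
  {3,5}:  v_{3} + v_{5} = v_{4}  ⇒ sig = (2;(1))
  {4,8}:  v_{4} + v_{8} = v_{6}  ⇒ sig = (2;(1))
  {2,5}:  v_{2} + v_{5} = v_{0} + v_{1} + v_{7} + v_{8}  ⇒ sig = (2;(1,1,1,1))
  {0,1,6,7}:  v_{0} + v_{1} + v_{6} + v_{7} = v_{5}  ⇒ sig = (4;(1))
  {0,1,3,7,8}:  v_{0} + v_{1} + v_{3} + v_{7} + v_{8} = 0  ⇒ sig = (5;())

Sorted signature multiset PRS(X):
[(2;()), (2;(1)), (2;(1)), (2;(1)), (2;(1,1,1,1)), (4;(1)), (5;())]


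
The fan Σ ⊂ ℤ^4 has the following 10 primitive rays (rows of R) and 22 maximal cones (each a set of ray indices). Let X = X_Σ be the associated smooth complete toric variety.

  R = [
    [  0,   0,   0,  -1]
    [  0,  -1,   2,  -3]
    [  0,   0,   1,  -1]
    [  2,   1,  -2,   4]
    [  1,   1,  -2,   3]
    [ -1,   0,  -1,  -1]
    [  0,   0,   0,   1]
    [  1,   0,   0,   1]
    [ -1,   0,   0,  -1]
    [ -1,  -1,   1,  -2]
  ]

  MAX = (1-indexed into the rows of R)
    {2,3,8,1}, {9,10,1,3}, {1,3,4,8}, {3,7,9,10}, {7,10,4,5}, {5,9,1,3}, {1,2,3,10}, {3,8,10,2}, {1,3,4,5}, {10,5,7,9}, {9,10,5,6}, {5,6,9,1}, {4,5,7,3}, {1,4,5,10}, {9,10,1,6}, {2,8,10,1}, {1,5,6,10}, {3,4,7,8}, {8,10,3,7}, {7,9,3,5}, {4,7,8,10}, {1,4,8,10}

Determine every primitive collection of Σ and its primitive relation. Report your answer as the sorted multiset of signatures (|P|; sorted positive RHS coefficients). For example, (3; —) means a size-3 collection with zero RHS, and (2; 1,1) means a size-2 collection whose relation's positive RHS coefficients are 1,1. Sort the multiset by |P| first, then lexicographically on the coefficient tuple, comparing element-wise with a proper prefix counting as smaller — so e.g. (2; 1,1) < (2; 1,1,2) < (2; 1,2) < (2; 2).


Δ(Σ) — 10 vertices, 17 min non-faces:

  • {1,7}:  v_{1} + v_{7} = 0 ; sig = (2; —)
  • {8,9}:  v_{8} + v_{9} = 0 ; sig = (2; —)
  • {4,9}:  v_{4} + v_{9} = v_{5} ; sig = (2; 1)
  • {5,8}:  v_{5} + v_{8} = v_{4} ; sig = (2; 1)
  • {2,5}:  v_{2} + v_{5} = v_{1} + v_{8} ; sig = (2; 1,1)
  • {3,6}:  v_{3} + v_{6} = v_{1} + v_{9} ; sig = (2; 1,1)
  • {2,7}:  v_{2} + v_{7} = v_{3} + v_{8} + v_{10} ; sig = (2; 1,1,1)
  • {2,9}:  v_{2} + v_{9} = v_{1} + v_{3} + v_{10} ; sig = (2; 1,1,1)
  • {6,7}:  v_{6} + v_{7} = v_{5} + v_{9} + v_{10} ; sig = (2; 1,1,1)
  • {6,8}:  v_{6} + v_{8} = v_{1} + v_{5} + v_{10} ; sig = (2; 1,1,1)
  • {4,6}:  v_{4} + v_{6} = v_{1} + 2·v_{5} + v_{10} ; sig = (2; 1,1,2)
  • {2,4}:  v_{2} + v_{4} = v_{1} + 2·v_{8} ; sig = (2; 1,2)
  • {2,6}:  v_{2} + v_{6} = 2·v_{1} + v_{10} ; sig = (2; 1,2)
  • {3,5,10}:  v_{3} + v_{5} + v_{10} = 0 ; sig = (3; —)
  • {3,4,10}:  v_{3} + v_{4} + v_{10} = v_{8} ; sig = (3; 1)
  • {1,3,8,10}:  v_{1} + v_{3} + v_{8} + v_{10} = v_{2} ; sig = (4; 1)
  • {1,5,9,10}:  v_{1} + v_{5} + v_{9} + v_{10} = v_{6} ; sig = (4; 1)

Signatures (|P|; sorted positive RHS coefficients), sorted:
    |P|=2: 13 collections, coeffs (), (), (1), (1), (1,1), (1,1), (1,1,1), (1,1,1), (1,1,1), (1,1,1), (1,1,2), (1,2), (1,2)
    |P|=3: 2 collections, coeffs (), (1)
    |P|=4: 2 collections, coeffs (1), (1)


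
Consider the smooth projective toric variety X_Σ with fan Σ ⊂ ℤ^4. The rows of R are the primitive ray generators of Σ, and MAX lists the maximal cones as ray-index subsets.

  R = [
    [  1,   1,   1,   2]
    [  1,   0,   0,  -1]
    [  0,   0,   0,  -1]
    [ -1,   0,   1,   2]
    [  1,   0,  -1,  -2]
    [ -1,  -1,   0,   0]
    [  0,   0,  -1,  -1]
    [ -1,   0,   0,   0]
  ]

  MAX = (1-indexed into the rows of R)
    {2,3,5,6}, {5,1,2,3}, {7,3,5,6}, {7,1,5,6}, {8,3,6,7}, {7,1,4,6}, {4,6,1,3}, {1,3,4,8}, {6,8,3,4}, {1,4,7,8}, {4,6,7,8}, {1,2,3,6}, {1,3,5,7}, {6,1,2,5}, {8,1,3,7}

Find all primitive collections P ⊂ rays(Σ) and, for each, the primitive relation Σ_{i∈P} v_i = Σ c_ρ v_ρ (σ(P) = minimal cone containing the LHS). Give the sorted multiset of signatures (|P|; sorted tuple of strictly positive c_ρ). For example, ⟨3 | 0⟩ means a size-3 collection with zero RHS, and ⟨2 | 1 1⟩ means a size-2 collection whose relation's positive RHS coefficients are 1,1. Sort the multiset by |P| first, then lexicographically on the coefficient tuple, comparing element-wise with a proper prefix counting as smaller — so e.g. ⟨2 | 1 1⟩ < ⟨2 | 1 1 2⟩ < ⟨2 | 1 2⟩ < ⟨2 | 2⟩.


The 9 primitive collections of Σ (r=8, n=4):

  P={4,5}:  v_{4} + v_{5} = 0 — sig = ⟨2 | 0⟩
  P={2,7}:  v_{2} + v_{7} = v_{5} — sig = ⟨2 | 1⟩
  P={2,8}:  v_{2} + v_{8} = v_{3} — sig = ⟨2 | 1⟩
  P={5,8}:  v_{5} + v_{8} = v_{3} + v_{7} — sig = ⟨2 | 1 1⟩
  P={2,4}:  v_{2} + v_{4} = v_{1} + v_{3} + v_{6} — sig = ⟨2 | 1 1 1⟩
  P={1,6,8}:  v_{1} + v_{6} + v_{8} = v_{4} — sig = ⟨3 | 1⟩
  P={3,4,7}:  v_{3} + v_{4} + v_{7} = v_{8} — sig = ⟨3 | 1⟩
  P={1,3,6,7}:  v_{1} + v_{3} + v_{6} + v_{7} = 0 — sig = ⟨4 | 0⟩
  P={1,3,5,6}:  v_{1} + v_{3} + v_{5} + v_{6} = v_{2} — sig = ⟨4 | 1⟩

Hence PRS(X_Σ) =
    |P|=2: 5 collections, coeffs (), (1), (1), (1,1), (1,1,1)
    |P|=3: 2 collections, coeffs (1), (1)
    |P|=4: 2 collections, coeffs (), (1)


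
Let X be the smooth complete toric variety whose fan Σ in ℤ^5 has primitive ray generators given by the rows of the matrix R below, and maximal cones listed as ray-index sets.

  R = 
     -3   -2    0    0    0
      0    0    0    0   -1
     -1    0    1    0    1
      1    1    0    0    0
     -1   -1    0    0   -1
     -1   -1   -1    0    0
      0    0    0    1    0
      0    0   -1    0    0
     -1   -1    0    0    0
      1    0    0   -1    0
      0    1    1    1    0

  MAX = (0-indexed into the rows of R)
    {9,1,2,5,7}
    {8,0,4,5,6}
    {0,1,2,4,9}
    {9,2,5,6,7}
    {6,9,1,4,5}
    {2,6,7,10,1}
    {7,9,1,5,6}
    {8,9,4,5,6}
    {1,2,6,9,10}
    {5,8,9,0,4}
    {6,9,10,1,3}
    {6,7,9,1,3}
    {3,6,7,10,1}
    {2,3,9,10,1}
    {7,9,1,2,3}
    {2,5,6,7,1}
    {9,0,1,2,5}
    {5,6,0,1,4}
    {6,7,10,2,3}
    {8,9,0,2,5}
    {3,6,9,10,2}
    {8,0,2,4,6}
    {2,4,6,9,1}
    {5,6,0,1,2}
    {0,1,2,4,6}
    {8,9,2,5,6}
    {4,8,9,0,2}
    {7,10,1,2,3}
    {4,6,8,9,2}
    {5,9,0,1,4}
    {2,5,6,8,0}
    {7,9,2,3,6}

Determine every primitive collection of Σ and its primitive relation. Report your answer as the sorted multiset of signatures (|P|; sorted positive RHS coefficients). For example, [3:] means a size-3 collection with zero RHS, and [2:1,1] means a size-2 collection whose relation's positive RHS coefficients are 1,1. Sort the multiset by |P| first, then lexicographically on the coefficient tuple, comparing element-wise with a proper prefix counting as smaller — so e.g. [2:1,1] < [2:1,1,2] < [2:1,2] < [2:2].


The 18 primitive collections of Σ (r=11, n=5):

  P = {3,8}:  v_{3} + v_{8} = 0  ⟹  sig = [2:]
  P = {1,8}:  v_{1} + v_{8} = v_{4}  ⟹  sig = [2:1]
  P = {3,4}:  v_{3} + v_{4} = v_{1}  ⟹  sig = [2:1]
  P = {3,5}:  v_{3} + v_{5} = v_{7}  ⟹  sig = [2:1]
  P = {7,8}:  v_{7} + v_{8} = v_{5}  ⟹  sig = [2:1]
  P = {4,7}:  v_{4} + v_{7} = v_{1} + v_{5}  ⟹  sig = [2:1,1]
  P = {0,3}:  v_{0} + v_{3} = v_{1} + v_{2} + v_{5}  ⟹  sig = [2:1,1,1]
  P = {8,10}:  v_{8} + v_{10} = v_{1} + v_{2} + v_{6}  ⟹  sig = [2:1,1,1]
  P = {5,10}:  v_{5} + v_{10} = v_{1} + v_{2} + v_{6} + v_{7}  ⟹  sig = [2:1,1,1,1]
  P = {0,7}:  v_{0} + v_{7} = v_{1} + v_{2} + 2·v_{5}  ⟹  sig = [2:1,1,2]
  P = {4,10}:  v_{4} + v_{10} = 2·v_{1} + v_{2} + v_{6}  ⟹  sig = [2:1,1,2]
  P = {0,10}:  v_{0} + v_{10} = 2·v_{1} + 2·v_{2} + v_{5} + v_{6}  ⟹  sig = [2:1,1,2,2]
  P = {2,4,5}:  v_{2} + v_{4} + v_{5} = v_{0}  ⟹  sig = [3:1]
  P = {7,9,10}:  v_{7} + v_{9} + v_{10} = v_{3}  ⟹  sig = [3:1]
  P = {0,6,9}:  v_{0} + v_{6} + v_{9} = 2·v_{8}  ⟹  sig = [3:2]
  P = {1,2,3,6}:  v_{1} + v_{2} + v_{3} + v_{6} = v_{10}  ⟹  sig = [4:1]
  P = {1,2,6,7,9}:  v_{1} + v_{2} + v_{6} + v_{7} + v_{9} = 0  ⟹  sig = [5:]
  P = {1,2,5,6,9}:  v_{1} + v_{2} + v_{5} + v_{6} + v_{9} = v_{8}  ⟹  sig = [5:1]

so the primitive-relation signature multiset is
[[2:], [2:1], [2:1], [2:1], [2:1], [2:1,1], [2:1,1,1], [2:1,1,1], [2:1,1,1,1], [2:1,1,2], [2:1,1,2], [2:1,1,2,2], [3:1], [3:1], [3:2], [4:1], [5:], [5:1]]
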